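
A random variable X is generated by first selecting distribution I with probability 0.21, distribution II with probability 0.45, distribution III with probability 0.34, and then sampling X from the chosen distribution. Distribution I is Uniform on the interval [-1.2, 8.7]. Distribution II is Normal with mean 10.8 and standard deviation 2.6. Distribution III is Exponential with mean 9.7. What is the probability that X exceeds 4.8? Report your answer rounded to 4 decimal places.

Conditional on each component, P(X > 4.8): I: 0.393939; II: 0.989492; III: 0.609665.
By total probability, P(X > 4.8) = 0.21·0.393939 + 0.45·0.989492 + 0.34·0.609665 = 0.735285.

0.7353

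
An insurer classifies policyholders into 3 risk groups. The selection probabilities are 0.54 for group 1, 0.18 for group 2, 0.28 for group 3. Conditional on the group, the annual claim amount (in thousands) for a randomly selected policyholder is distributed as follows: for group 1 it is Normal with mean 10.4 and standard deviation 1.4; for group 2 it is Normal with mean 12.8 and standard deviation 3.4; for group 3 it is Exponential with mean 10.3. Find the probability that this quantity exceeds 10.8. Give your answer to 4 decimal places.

Conditional on each group, P(X > 10.8): 1: 0.387548; 2: 0.721813; 3: 0.350448.
By total probability, P(X > 10.8) = 0.54·0.387548 + 0.18·0.721813 + 0.28·0.350448 = 0.437328.

0.4373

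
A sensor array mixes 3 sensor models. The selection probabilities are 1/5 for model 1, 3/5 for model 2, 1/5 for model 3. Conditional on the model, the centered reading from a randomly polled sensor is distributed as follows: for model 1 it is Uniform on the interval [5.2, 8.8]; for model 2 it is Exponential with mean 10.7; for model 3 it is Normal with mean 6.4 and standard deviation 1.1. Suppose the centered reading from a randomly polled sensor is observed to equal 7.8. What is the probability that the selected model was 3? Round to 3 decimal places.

0.281

Likelihoods f(7.8 | ·): 1: 0.277778; 2: 0.0450845; 3: 0.161352.
Posterior ∝ prior × likelihood. Numerator for 3: 0.2·0.161352 = 0.0322704.
Normalizing constant: 0.2·0.277778 + 0.6·0.0450845 + 0.2·0.161352 = 0.114877.
P(3 | observation) = 0.0322704 / 0.114877 = 0.280914.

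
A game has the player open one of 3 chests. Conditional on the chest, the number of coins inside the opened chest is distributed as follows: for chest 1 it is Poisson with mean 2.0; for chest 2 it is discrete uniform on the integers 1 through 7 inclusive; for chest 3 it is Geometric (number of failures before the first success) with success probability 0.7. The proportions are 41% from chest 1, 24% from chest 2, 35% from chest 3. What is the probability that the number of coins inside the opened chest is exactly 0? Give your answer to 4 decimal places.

Conditional on each chest, P(X = 0): 1: 0.135335; 2: 0; 3: 0.7.
By total probability, P(X = 0) = 0.41·0.135335 + 0.24·0 + 0.35·0.7 = 0.300487.

0.3005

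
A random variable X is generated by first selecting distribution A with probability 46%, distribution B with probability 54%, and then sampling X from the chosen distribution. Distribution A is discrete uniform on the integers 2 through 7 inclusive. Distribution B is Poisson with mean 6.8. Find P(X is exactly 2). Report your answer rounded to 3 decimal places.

Conditional on each component, P(X = 2): A: 0.166667; B: 0.0257505.
By total probability, P(X = 2) = 0.46·0.166667 + 0.54·0.0257505 = 0.0905719.

0.091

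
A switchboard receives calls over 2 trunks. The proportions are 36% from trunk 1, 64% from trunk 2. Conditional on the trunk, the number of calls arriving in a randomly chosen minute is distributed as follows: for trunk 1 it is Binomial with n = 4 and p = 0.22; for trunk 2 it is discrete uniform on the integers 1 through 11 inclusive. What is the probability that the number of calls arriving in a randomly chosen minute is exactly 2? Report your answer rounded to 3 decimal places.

0.122

Conditional on each trunk, P(X = 2): 1: 0.176679; 2: 0.0909091.
By total probability, P(X = 2) = 0.36·0.176679 + 0.64·0.0909091 = 0.121786.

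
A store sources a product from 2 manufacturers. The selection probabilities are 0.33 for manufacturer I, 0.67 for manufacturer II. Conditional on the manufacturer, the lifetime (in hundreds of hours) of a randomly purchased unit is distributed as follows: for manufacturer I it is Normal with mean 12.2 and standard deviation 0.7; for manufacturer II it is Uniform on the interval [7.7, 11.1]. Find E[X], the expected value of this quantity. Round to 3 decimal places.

10.324

Component means — I: 12.2; II: 9.4.
E[X] = 0.33·12.2 + 0.67·9.4 = 10.324.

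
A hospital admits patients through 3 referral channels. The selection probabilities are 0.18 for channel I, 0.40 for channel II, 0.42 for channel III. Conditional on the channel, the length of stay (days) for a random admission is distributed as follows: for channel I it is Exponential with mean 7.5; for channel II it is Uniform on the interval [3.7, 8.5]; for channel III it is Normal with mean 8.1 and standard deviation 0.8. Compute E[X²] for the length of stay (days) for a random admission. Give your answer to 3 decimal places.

For each component E[X²] = Var + (mean)², giving I: 112.5; II: 39.13; III: 66.25.
Overall E[X²] = 0.18·112.5 + 0.4·39.13 + 0.42·66.25 = 63.727.

63.727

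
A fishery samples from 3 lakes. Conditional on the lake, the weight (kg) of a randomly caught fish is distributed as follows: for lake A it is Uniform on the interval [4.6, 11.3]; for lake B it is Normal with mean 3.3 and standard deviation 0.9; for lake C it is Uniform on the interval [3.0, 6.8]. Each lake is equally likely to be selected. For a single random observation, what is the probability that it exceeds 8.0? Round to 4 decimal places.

0.1642

Conditional on each lake, P(X > 8.0): A: 0.492537; B: 8.83943e-08; C: 0.
By total probability, P(X > 8.0) = 0.333333·0.492537 + 0.333333·8.83943e-08 + 0.333333·0 = 0.164179.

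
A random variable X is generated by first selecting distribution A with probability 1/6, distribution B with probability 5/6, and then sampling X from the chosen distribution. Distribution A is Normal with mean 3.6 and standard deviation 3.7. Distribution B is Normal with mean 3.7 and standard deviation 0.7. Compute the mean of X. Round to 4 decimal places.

3.6833

Component means — A: 3.6; B: 3.7.
E[X] = 0.166667·3.6 + 0.833333·3.7 = 3.68333.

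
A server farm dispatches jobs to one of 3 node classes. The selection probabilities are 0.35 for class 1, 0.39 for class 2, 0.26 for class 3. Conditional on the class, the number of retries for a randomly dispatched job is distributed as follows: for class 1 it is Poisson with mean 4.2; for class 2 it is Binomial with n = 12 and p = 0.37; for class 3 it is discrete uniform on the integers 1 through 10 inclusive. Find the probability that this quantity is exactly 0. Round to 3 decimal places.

0.007

Conditional on each class, P(X = 0): 1: 0.0149956; 2: 0.00390919; 3: 0.
By total probability, P(X = 0) = 0.35·0.0149956 + 0.39·0.00390919 + 0.26·0 = 0.00677304.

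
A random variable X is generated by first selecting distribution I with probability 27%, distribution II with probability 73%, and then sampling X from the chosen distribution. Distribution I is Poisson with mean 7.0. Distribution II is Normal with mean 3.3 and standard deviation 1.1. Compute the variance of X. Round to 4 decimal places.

5.4716

Per component, I: μ=7, E[X²]=56; II: μ=3.3, E[X²]=12.1.
E[X] = 0.27·7 + 0.73·3.3 = 4.299.
E[X²] = 0.27·56 + 0.73·12.1 = 23.953.
Var(X) = E[X²] − (E[X])² = 23.953 − 18.4814 = 5.4716.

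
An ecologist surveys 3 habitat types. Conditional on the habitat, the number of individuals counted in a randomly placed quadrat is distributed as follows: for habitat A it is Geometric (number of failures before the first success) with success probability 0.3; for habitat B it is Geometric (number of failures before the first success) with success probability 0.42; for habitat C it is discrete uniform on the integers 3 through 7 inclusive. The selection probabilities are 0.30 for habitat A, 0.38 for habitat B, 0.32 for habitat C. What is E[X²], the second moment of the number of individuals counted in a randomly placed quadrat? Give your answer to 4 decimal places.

14.5808

For each component E[X²] = Var + (mean)², giving A: 13.2222; B: 5.19501; C: 27.
Overall E[X²] = 0.3·13.2222 + 0.38·5.19501 + 0.32·27 = 14.5808.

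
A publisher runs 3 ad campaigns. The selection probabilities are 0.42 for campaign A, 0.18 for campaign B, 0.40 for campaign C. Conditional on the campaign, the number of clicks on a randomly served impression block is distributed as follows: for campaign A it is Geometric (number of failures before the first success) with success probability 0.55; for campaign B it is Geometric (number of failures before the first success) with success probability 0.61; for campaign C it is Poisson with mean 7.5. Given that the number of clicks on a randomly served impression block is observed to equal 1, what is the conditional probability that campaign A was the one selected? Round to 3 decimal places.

Likelihoods P(X=1 | ·): A: 0.2475; B: 0.2379; C: 0.00414813.
Posterior ∝ prior × likelihood. Numerator for A: 0.42·0.2475 = 0.10395.
Normalizing constant: 0.42·0.2475 + 0.18·0.2379 + 0.4·0.00414813 = 0.148431.
P(A | observation) = 0.10395 / 0.148431 = 0.700324.

0.700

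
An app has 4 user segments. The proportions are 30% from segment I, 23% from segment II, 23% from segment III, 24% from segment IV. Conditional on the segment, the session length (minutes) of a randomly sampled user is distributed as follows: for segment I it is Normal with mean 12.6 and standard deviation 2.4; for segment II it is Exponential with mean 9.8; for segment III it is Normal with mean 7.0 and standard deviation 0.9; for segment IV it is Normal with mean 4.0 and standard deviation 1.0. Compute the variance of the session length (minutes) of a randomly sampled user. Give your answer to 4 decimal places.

35.0419

Per component, I: μ=12.6, E[X²]=164.52; II: μ=9.8, E[X²]=192.08; III: μ=7, E[X²]=49.81; IV: μ=4, E[X²]=17.
E[X] = 0.3·12.6 + 0.23·9.8 + 0.23·7 + 0.24·4 = 8.604.
E[X²] = 0.3·164.52 + 0.23·192.08 + 0.23·49.81 + 0.24·17 = 109.071.
Var(X) = E[X²] − (E[X])² = 109.071 − 74.0288 = 35.0419.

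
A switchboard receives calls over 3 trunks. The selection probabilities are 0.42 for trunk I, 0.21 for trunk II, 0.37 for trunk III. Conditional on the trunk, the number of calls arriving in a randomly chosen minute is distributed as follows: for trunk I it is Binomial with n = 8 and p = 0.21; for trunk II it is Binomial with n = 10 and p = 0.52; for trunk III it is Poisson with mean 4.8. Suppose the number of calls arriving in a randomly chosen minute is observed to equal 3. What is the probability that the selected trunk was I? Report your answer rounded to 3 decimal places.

0.466

Likelihoods P(X=3 | ·): I: 0.159581; II: 0.0990558; III: 0.151691.
Posterior ∝ prior × likelihood. Numerator for I: 0.42·0.159581 = 0.067024.
Normalizing constant: 0.42·0.159581 + 0.21·0.0990558 + 0.37·0.151691 = 0.143951.
P(I | observation) = 0.067024 / 0.143951 = 0.465602.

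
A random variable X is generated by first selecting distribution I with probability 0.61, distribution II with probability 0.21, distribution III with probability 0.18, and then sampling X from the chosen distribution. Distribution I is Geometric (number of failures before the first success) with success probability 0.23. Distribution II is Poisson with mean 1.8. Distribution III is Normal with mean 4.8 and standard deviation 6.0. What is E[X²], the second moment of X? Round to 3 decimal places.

27.401

For each component E[X²] = Var + (mean)², giving I: 25.7637; II: 5.04; III: 59.04.
Overall E[X²] = 0.61·25.7637 + 0.21·5.04 + 0.18·59.04 = 27.4015.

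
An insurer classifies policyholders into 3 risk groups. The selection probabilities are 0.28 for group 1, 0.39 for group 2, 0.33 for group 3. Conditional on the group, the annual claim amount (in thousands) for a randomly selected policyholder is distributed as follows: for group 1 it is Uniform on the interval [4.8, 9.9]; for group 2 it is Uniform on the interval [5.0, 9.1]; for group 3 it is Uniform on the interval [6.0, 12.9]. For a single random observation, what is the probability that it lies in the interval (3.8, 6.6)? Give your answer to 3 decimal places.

0.280

Conditional on each group, P(3.8 < X < 6.6): 1: 0.352941; 2: 0.390244; 3: 0.0869565.
By total probability, P(3.8 < X < 6.6) = 0.28·0.352941 + 0.39·0.390244 + 0.33·0.0869565 = 0.279714.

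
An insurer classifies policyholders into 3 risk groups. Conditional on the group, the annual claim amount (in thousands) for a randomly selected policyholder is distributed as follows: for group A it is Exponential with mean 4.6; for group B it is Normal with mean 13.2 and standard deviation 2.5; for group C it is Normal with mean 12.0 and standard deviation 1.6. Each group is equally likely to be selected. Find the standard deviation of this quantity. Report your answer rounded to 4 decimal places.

4.9449

Per component, A: μ=4.6, E[X²]=42.32; B: μ=13.2, E[X²]=180.49; C: μ=12, E[X²]=146.56.
E[X] = 0.333333·4.6 + 0.333333·13.2 + 0.333333·12 = 9.93333.
E[X²] = 0.333333·42.32 + 0.333333·180.49 + 0.333333·146.56 = 123.123.
Var(X) = E[X²] − (E[X])² = 123.123 − 98.6711 = 24.4522.
SD(X) = √24.4522 = 4.94492.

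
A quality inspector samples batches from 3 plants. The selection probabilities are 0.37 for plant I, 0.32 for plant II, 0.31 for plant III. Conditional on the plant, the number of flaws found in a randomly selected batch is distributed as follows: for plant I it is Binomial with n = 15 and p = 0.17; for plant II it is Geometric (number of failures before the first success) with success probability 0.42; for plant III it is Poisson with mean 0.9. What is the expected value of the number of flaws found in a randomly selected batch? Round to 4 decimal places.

1.6644

Component means — I: 2.55; II: 1.38095; III: 0.9.
E[X] = 0.37·2.55 + 0.32·1.38095 + 0.31·0.9 = 1.6644.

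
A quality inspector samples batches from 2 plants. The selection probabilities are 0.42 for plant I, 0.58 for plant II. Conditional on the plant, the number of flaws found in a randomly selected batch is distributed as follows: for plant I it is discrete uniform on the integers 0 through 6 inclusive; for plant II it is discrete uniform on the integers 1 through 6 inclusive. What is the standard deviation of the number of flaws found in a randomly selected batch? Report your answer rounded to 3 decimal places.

Per component, I: μ=3, E[X²]=13; II: μ=3.5, E[X²]=15.1667.
E[X] = 0.42·3 + 0.58·3.5 = 3.29.
E[X²] = 0.42·13 + 0.58·15.1667 = 14.2567.
Var(X) = E[X²] − (E[X])² = 14.2567 − 10.8241 = 3.43257.
SD(X) = √3.43257 = 1.85272.

1.853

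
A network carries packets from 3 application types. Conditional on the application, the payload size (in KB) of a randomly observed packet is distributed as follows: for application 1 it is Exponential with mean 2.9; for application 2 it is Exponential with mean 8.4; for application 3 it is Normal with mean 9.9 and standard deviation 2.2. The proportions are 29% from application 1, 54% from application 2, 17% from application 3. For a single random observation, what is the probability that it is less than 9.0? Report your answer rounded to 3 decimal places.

Conditional on each application, P(X < 9.0): 1: 0.955106; 2: 0.657481; 3: 0.341236.
By total probability, P(X < 9.0) = 0.29·0.955106 + 0.54·0.657481 + 0.17·0.341236 = 0.690031.

0.690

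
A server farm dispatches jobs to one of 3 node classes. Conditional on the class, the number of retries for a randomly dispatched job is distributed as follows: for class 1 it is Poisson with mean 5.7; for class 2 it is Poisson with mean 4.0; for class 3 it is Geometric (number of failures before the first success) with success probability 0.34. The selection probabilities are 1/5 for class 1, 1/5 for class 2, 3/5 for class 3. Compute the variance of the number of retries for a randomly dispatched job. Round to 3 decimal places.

7.685

Per component, 1: μ=5.7, E[X²]=38.19; 2: μ=4, E[X²]=20; 3: μ=1.94118, E[X²]=9.47751.
E[X] = 0.2·5.7 + 0.2·4 + 0.6·1.94118 = 3.10471.
E[X²] = 0.2·38.19 + 0.2·20 + 0.6·9.47751 = 17.3245.
Var(X) = E[X²] − (E[X])² = 17.3245 − 9.6392 = 7.68531.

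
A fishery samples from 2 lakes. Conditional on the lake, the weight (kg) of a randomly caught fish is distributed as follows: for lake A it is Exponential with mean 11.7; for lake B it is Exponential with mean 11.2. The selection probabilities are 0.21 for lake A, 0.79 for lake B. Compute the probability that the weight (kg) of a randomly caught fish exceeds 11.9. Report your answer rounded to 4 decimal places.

0.3490

Conditional on each lake, P(X > 11.9): A: 0.361644; B: 0.345591.
By total probability, P(X > 11.9) = 0.21·0.361644 + 0.79·0.345591 = 0.348962.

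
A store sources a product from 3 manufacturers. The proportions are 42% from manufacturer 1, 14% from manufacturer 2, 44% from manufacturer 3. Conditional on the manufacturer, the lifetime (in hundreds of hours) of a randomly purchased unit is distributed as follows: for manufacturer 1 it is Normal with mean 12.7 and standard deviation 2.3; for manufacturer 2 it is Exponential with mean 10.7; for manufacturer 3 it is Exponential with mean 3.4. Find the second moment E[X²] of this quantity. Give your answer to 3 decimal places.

112.194

For each component E[X²] = Var + (mean)², giving 1: 166.58; 2: 228.98; 3: 23.12.
Overall E[X²] = 0.42·166.58 + 0.14·228.98 + 0.44·23.12 = 112.194.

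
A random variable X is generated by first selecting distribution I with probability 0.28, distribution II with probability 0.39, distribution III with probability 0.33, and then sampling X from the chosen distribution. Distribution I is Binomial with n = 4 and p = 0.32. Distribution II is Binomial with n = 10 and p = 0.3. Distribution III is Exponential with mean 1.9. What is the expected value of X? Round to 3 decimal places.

2.155

Component means — I: 1.28; II: 3; III: 1.9.
E[X] = 0.28·1.28 + 0.39·3 + 0.33·1.9 = 2.1554.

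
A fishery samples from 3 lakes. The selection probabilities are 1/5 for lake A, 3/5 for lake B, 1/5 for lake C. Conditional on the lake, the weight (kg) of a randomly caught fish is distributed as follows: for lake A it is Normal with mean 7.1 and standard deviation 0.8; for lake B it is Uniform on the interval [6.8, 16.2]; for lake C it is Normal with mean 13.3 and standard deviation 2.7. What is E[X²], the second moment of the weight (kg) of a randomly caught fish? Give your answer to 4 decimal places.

130.8140

For each component E[X²] = Var + (mean)², giving A: 51.05; B: 139.613; C: 184.18.
Overall E[X²] = 0.2·51.05 + 0.6·139.613 + 0.2·184.18 = 130.814.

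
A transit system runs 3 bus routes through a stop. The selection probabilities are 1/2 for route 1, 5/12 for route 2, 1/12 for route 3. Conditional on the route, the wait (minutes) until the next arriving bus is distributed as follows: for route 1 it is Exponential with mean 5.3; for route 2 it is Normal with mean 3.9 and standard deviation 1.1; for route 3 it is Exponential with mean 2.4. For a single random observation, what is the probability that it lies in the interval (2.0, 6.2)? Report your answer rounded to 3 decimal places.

0.609

Conditional on each route, P(2.0 < X < 6.2): 1: 0.375245; 2: 0.939673; 3: 0.359076.
By total probability, P(2.0 < X < 6.2) = 0.5·0.375245 + 0.416667·0.939673 + 0.0833333·0.359076 = 0.609076.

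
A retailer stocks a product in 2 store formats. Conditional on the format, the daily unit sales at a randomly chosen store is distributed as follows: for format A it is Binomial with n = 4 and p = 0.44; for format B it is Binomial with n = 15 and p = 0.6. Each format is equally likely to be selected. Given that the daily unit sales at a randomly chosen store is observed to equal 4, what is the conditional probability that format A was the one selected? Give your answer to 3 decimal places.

Likelihoods P(X=4 | ·): A: 0.037481; B: 0.00741989.
Posterior ∝ prior × likelihood. Numerator for A: 0.5·0.037481 = 0.0187405.
Normalizing constant: 0.5·0.037481 + 0.5·0.00741989 = 0.0224504.
P(A | observation) = 0.0187405 / 0.0224504 = 0.834749.

0.835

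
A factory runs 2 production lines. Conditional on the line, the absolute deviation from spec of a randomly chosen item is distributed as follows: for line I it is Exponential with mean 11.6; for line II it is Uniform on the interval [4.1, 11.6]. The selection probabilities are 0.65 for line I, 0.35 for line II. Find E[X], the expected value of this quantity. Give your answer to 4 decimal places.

Component means — I: 11.6; II: 7.85.
E[X] = 0.65·11.6 + 0.35·7.85 = 10.2875.

10.2875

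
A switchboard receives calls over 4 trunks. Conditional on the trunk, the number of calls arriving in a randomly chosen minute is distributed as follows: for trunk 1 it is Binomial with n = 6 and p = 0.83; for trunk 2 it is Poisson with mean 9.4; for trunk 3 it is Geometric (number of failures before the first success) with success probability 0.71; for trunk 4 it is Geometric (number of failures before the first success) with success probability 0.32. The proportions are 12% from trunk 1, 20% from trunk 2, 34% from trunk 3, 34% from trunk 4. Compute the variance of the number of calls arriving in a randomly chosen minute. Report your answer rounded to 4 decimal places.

Per component, 1: μ=4.98, E[X²]=25.647; 2: μ=9.4, E[X²]=97.76; 3: μ=0.408451, E[X²]=0.742115; 4: μ=2.125, E[X²]=11.1562.
E[X] = 0.12·4.98 + 0.2·9.4 + 0.34·0.408451 + 0.34·2.125 = 3.33897.
E[X²] = 0.12·25.647 + 0.2·97.76 + 0.34·0.742115 + 0.34·11.1562 = 26.6751.
Var(X) = E[X²] − (E[X])² = 26.6751 − 11.1487 = 15.5263.

15.5263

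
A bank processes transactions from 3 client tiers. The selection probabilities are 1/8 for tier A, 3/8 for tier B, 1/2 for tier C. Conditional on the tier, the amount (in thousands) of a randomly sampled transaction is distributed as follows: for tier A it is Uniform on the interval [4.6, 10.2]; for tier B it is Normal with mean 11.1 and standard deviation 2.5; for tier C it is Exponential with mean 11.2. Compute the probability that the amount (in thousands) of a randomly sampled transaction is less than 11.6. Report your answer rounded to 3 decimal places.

0.665

Conditional on each tier, P(X < 11.6): A: 1; B: 0.57926; C: 0.645027.
By total probability, P(X < 11.6) = 0.125·1 + 0.375·0.57926 + 0.5·0.645027 = 0.664736.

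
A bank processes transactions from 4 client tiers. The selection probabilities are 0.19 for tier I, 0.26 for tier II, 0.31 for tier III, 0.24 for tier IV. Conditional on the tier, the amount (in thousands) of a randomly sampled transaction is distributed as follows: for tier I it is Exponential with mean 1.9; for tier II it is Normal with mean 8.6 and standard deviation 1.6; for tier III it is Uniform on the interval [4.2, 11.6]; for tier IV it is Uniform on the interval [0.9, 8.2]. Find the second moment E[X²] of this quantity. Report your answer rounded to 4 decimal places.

For each component E[X²] = Var + (mean)², giving I: 7.22; II: 76.52; III: 66.9733; IV: 25.1433.
Overall E[X²] = 0.19·7.22 + 0.26·76.52 + 0.31·66.9733 + 0.24·25.1433 = 48.0631.

48.0631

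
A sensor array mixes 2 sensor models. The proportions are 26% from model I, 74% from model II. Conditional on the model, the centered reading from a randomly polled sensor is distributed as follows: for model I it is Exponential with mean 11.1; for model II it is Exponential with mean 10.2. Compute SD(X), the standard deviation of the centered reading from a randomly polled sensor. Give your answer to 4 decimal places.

Per component, I: μ=11.1, E[X²]=246.42; II: μ=10.2, E[X²]=208.08.
E[X] = 0.26·11.1 + 0.74·10.2 = 10.434.
E[X²] = 0.26·246.42 + 0.74·208.08 = 218.048.
Var(X) = E[X²] − (E[X])² = 218.048 − 108.868 = 109.18.
SD(X) = √109.18 = 10.4489.

10.4489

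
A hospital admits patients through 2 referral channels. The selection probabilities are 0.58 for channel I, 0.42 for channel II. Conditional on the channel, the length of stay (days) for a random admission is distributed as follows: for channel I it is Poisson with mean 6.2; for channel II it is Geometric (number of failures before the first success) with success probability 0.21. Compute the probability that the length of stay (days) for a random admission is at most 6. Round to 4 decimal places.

0.6724

Conditional on each channel, P(X ≤ 6): I: 0.574213; II: 0.807961.
By total probability, P(X ≤ 6) = 0.58·0.574213 + 0.42·0.807961 = 0.672387.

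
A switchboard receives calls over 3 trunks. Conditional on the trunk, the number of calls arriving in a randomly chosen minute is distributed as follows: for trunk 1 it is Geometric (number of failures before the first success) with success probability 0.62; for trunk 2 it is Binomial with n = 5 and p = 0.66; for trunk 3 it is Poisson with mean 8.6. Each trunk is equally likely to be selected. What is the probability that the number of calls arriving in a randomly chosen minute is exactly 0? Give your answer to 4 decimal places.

Conditional on each trunk, P(X = 0): 1: 0.62; 2: 0.00454354; 3: 0.000184106.
By total probability, P(X = 0) = 0.333333·0.62 + 0.333333·0.00454354 + 0.333333·0.000184106 = 0.208243.

0.2082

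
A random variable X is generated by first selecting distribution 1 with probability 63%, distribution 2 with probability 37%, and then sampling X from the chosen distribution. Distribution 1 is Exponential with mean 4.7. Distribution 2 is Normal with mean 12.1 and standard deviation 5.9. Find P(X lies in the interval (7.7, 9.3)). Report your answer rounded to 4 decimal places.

0.0685

Conditional on each component, P(7.7 < X < 9.3): 1: 0.0560649; 2: 0.0896391.
By total probability, P(7.7 < X < 9.3) = 0.63·0.0560649 + 0.37·0.0896391 = 0.0684874.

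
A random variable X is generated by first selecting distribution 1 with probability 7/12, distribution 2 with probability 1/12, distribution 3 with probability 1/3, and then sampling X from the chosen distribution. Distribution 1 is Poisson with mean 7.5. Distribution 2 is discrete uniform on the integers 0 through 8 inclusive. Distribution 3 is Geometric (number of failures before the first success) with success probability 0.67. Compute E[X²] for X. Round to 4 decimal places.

For each component E[X²] = Var + (mean)², giving 1: 63.75; 2: 22.6667; 3: 0.977723.
Overall E[X²] = 0.583333·63.75 + 0.0833333·22.6667 + 0.333333·0.977723 = 39.4023.

39.4023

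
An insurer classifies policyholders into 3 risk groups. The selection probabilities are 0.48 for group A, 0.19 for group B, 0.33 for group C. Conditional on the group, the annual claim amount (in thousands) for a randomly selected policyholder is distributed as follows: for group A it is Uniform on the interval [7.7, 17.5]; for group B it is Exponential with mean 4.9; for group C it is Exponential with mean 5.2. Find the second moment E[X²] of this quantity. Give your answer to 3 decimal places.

107.017

For each component E[X²] = Var + (mean)², giving A: 166.763; B: 48.02; C: 54.08.
Overall E[X²] = 0.48·166.763 + 0.19·48.02 + 0.33·54.08 = 107.017.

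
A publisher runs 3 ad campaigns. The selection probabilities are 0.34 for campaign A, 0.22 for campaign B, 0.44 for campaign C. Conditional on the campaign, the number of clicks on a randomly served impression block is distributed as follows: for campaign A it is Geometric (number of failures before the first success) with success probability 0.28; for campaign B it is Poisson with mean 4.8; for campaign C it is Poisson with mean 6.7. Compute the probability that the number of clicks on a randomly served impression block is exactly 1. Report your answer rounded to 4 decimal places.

Conditional on each campaign, P(X = 1): A: 0.2016; B: 0.0395028; C: 0.00824711.
By total probability, P(X = 1) = 0.34·0.2016 + 0.22·0.0395028 + 0.44·0.00824711 = 0.0808633.

0.0809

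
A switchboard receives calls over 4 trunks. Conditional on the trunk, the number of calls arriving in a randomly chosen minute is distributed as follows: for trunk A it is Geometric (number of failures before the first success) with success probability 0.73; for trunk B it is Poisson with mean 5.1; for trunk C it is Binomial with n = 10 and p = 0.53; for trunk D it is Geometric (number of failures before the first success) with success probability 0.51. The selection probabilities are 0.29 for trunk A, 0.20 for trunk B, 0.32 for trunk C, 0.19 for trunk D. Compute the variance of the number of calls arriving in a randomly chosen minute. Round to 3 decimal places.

Per component, A: μ=0.369863, E[X²]=0.64346; B: μ=5.1, E[X²]=31.11; C: μ=5.3, E[X²]=30.581; D: μ=0.960784, E[X²]=2.807.
E[X] = 0.29·0.369863 + 0.2·5.1 + 0.32·5.3 + 0.19·0.960784 = 3.00581.
E[X²] = 0.29·0.64346 + 0.2·31.11 + 0.32·30.581 + 0.19·2.807 = 16.7279.
Var(X) = E[X²] − (E[X])² = 16.7279 − 9.03489 = 7.69296.

7.693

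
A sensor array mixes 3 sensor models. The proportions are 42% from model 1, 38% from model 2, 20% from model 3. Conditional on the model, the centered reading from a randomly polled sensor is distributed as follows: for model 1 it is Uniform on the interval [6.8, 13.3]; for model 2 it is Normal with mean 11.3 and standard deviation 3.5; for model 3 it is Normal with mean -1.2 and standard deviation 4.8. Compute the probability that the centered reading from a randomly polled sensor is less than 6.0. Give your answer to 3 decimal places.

Conditional on each model, P(X < 6.0): 1: 0; 2: 0.0649767; 3: 0.933193.
By total probability, P(X < 6.0) = 0.42·0 + 0.38·0.0649767 + 0.2·0.933193 = 0.21133.

0.211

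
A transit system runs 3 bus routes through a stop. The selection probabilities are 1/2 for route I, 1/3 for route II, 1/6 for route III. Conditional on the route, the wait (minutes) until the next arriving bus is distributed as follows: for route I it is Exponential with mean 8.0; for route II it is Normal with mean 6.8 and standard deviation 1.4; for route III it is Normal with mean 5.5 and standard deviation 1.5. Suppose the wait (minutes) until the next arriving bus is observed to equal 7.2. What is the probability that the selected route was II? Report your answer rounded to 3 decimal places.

0.652

Likelihoods f(7.2 | ·): I: 0.0508212; II: 0.273562; III: 0.139928.
Posterior ∝ prior × likelihood. Numerator for II: 0.333333·0.273562 = 0.0911873.
Normalizing constant: 0.5·0.0508212 + 0.333333·0.273562 + 0.166667·0.139928 = 0.139919.
P(II | observation) = 0.0911873 / 0.139919 = 0.651714.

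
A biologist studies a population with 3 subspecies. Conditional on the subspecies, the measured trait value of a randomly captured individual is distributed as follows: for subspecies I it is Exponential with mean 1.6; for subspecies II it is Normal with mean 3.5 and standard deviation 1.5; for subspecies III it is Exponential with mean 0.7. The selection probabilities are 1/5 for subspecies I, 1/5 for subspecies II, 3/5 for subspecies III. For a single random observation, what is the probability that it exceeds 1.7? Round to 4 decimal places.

0.2990

Conditional on each subspecies, P(X > 1.7): I: 0.345591; II: 0.88493; III: 0.0881627.
By total probability, P(X > 1.7) = 0.2·0.345591 + 0.2·0.88493 + 0.6·0.0881627 = 0.299002.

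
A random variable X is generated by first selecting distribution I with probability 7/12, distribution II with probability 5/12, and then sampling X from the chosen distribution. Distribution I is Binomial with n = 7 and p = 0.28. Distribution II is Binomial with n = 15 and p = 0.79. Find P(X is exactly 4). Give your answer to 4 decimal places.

0.0468

Conditional on each component, P(X = 4): I: 0.0802967; II: 1.86232e-05.
By total probability, P(X = 4) = 0.583333·0.0802967 + 0.416667·1.86232e-05 = 0.0468475.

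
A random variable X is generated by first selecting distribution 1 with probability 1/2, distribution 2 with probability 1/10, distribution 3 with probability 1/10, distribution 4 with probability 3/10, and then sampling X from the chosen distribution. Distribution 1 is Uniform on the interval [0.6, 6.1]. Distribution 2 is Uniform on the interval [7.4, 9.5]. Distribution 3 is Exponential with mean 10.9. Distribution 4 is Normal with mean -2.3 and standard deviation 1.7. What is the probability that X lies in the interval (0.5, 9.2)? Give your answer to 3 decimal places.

0.653

Conditional on each component, P(0.5 < X < 9.2): 1: 1; 2: 0.857143; 3: 0.525193; 4: 0.049773.
By total probability, P(0.5 < X < 9.2) = 0.5·1 + 0.1·0.857143 + 0.1·0.525193 + 0.3·0.049773 = 0.653166.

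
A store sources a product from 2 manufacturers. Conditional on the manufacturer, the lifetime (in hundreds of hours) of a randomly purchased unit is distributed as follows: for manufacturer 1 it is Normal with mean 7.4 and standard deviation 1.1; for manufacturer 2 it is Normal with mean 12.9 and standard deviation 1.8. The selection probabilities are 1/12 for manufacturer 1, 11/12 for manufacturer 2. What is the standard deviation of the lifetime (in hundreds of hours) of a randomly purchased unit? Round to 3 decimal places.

2.320

Per component, 1: μ=7.4, E[X²]=55.97; 2: μ=12.9, E[X²]=169.65.
E[X] = 0.0833333·7.4 + 0.916667·12.9 = 12.4417.
E[X²] = 0.0833333·55.97 + 0.916667·169.65 = 160.177.
Var(X) = E[X²] − (E[X])² = 160.177 − 154.795 = 5.3816.
SD(X) = √5.3816 = 2.31983.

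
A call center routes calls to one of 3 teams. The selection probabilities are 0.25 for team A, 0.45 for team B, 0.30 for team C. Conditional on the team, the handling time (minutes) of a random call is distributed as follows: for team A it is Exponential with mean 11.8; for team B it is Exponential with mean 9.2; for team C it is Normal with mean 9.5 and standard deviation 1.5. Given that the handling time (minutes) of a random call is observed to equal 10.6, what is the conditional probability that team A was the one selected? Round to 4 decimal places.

0.1014

Likelihoods f(10.6 | ·): A: 0.0345135; B: 0.0343423; C: 0.203255.
Posterior ∝ prior × likelihood. Numerator for A: 0.25·0.0345135 = 0.00862838.
Normalizing constant: 0.25·0.0345135 + 0.45·0.0343423 + 0.3·0.203255 = 0.085059.
P(A | observation) = 0.00862838 / 0.085059 = 0.10144.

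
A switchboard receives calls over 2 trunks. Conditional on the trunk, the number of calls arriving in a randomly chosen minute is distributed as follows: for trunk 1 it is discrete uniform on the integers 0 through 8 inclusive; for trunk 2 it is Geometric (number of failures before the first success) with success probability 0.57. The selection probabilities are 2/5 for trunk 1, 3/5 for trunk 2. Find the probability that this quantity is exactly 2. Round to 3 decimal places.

Conditional on each trunk, P(X = 2): 1: 0.111111; 2: 0.105393.
By total probability, P(X = 2) = 0.4·0.111111 + 0.6·0.105393 = 0.10768.

0.108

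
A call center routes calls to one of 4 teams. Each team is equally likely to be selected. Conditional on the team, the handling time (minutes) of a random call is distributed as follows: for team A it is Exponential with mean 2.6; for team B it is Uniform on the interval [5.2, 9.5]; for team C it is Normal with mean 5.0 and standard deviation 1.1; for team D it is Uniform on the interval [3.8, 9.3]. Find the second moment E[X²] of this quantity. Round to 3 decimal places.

For each component E[X²] = Var + (mean)², giving A: 13.52; B: 55.5633; C: 26.21; D: 45.4233.
Overall E[X²] = 0.25·13.52 + 0.25·55.5633 + 0.25·26.21 + 0.25·45.4233 = 35.1792.

35.179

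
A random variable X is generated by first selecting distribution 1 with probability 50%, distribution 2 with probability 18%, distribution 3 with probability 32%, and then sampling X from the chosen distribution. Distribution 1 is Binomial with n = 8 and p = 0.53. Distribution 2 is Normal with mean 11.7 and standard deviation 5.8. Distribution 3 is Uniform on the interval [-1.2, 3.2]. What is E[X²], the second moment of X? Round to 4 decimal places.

For each component E[X²] = Var + (mean)², giving 1: 19.9704; 2: 170.53; 3: 2.61333.
Overall E[X²] = 0.5·19.9704 + 0.18·170.53 + 0.32·2.61333 = 41.5169.

41.5169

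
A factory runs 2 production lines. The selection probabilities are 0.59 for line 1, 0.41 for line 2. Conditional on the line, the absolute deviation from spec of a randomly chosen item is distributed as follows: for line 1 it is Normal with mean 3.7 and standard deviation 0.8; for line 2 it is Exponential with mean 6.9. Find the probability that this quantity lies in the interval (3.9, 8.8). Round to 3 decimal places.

Conditional on each line, P(3.9 < X < 8.8): 1: 0.401294; 2: 0.288907.
By total probability, P(3.9 < X < 8.8) = 0.59·0.401294 + 0.41·0.288907 = 0.355215.

0.355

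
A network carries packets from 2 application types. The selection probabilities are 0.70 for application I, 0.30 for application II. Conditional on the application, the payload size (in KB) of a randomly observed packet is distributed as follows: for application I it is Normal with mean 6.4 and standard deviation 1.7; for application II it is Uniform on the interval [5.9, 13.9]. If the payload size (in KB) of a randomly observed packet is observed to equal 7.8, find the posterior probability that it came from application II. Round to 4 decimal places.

0.2427

Likelihoods f(7.8 | ·): I: 0.167183; II: 0.125.
Posterior ∝ prior × likelihood. Numerator for II: 0.3·0.125 = 0.0375.
Normalizing constant: 0.7·0.167183 + 0.3·0.125 = 0.154528.
P(II | observation) = 0.0375 / 0.154528 = 0.242674.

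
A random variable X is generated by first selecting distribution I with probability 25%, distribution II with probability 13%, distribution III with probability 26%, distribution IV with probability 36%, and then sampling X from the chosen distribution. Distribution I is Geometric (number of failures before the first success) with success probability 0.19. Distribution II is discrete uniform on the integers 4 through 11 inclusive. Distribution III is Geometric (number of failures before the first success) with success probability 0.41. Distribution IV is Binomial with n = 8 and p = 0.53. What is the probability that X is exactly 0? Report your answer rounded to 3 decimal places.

Conditional on each component, P(X = 0): I: 0.19; II: 0; III: 0.41; IV: 0.00238113.
By total probability, P(X = 0) = 0.25·0.19 + 0.13·0 + 0.26·0.41 + 0.36·0.00238113 = 0.154957.

0.155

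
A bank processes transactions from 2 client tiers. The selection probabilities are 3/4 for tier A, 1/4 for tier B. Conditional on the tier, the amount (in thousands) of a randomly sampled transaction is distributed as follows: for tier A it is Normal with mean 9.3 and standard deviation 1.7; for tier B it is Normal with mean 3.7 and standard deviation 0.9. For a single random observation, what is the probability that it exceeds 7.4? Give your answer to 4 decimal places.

Conditional on each tier, P(X > 7.4): A: 0.868141; B: 1.9688e-05.
By total probability, P(X > 7.4) = 0.75·0.868141 + 0.25·1.9688e-05 = 0.651111.

0.6511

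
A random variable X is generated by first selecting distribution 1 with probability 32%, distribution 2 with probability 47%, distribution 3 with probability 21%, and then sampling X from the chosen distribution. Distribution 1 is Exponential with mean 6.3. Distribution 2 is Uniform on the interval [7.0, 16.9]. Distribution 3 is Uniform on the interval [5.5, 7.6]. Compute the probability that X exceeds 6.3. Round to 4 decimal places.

0.7177

Conditional on each component, P(X > 6.3): 1: 0.367879; 2: 1; 3: 0.619048.
By total probability, P(X > 6.3) = 0.32·0.367879 + 0.47·1 + 0.21·0.619048 = 0.717721.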